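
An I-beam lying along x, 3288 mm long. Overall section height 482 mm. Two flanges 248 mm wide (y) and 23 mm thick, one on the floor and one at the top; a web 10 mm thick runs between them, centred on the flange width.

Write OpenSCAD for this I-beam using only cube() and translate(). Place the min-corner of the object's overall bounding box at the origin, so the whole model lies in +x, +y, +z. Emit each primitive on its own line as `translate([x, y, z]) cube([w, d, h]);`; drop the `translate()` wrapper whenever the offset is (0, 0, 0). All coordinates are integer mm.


cube([3288, 248, 23]);
translate([0, 119, 23]) cube([3288, 10, 436]);
translate([0, 0, 459]) cube([3288, 248, 23]);


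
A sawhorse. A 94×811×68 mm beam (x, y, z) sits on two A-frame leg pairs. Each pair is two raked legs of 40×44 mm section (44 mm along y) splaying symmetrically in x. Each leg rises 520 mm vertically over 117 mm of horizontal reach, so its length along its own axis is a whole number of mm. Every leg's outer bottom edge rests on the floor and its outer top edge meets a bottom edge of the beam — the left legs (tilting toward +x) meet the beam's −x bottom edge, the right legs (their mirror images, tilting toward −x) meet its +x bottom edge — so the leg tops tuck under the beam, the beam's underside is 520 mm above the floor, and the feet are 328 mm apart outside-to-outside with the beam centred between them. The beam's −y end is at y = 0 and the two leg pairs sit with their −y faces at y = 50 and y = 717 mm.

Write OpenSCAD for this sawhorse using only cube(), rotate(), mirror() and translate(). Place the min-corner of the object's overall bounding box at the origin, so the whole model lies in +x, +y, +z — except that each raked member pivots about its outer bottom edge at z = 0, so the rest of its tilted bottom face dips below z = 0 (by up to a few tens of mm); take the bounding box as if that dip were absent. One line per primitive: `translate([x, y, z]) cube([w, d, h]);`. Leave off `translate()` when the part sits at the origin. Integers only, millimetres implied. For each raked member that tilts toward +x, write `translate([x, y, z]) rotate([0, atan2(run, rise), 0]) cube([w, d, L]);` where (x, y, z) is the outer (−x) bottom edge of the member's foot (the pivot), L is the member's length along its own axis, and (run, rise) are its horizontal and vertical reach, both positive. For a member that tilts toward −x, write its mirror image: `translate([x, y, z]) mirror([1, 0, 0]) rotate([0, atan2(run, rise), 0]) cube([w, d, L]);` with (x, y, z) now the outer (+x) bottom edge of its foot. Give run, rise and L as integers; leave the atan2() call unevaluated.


translate([117, 0, 520]) cube([94, 811, 68]);
translate([0, 50, 0]) rotate([0, atan2(117, 520), 0]) cube([40, 44, 533]);
translate([328, 50, 0]) mirror([1, 0, 0]) rotate([0, atan2(117, 520), 0]) cube([40, 44, 533]);
translate([0, 717, 0]) rotate([0, atan2(117, 520), 0]) cube([40, 44, 533]);
translate([328, 717, 0]) mirror([1, 0, 0]) rotate([0, atan2(117, 520), 0]) cube([40, 44, 533]);


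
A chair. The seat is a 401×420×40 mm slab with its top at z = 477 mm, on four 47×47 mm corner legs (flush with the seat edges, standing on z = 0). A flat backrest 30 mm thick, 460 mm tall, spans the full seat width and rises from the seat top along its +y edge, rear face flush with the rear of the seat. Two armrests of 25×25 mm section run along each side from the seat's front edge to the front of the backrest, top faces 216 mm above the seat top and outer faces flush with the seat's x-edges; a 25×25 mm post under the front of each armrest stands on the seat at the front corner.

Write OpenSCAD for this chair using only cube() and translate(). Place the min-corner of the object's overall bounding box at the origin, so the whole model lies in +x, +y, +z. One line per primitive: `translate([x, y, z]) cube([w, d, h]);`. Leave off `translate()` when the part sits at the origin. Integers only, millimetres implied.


translate([0, 0, 437]) cube([401, 420, 40]);
cube([47, 47, 437]);
translate([354, 0, 0]) cube([47, 47, 437]);
translate([0, 373, 0]) cube([47, 47, 437]);
translate([354, 373, 0]) cube([47, 47, 437]);
translate([0, 390, 477]) cube([401, 30, 460]);
translate([0, 0, 668]) cube([25, 390, 25]);
translate([376, 0, 668]) cube([25, 390, 25]);
translate([0, 0, 477]) cube([25, 25, 191]);
translate([376, 0, 477]) cube([25, 25, 191]);


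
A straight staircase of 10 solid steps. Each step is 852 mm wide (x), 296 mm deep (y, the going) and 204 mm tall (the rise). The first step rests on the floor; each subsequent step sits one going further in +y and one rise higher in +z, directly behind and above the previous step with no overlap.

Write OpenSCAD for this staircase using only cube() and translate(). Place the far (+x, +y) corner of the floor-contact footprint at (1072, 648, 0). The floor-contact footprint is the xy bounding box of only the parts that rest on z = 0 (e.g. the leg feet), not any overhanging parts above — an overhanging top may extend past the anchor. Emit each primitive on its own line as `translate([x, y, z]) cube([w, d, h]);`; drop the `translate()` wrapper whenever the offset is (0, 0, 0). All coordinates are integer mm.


translate([220, 352, 0]) cube([852, 296, 204]);
translate([220, 648, 204]) cube([852, 296, 204]);
translate([220, 944, 408]) cube([852, 296, 204]);
translate([220, 1240, 612]) cube([852, 296, 204]);
translate([220, 1536, 816]) cube([852, 296, 204]);
translate([220, 1832, 1020]) cube([852, 296, 204]);
translate([220, 2128, 1224]) cube([852, 296, 204]);
translate([220, 2424, 1428]) cube([852, 296, 204]);
translate([220, 2720, 1632]) cube([852, 296, 204]);
translate([220, 3016, 1836]) cube([852, 296, 204]);


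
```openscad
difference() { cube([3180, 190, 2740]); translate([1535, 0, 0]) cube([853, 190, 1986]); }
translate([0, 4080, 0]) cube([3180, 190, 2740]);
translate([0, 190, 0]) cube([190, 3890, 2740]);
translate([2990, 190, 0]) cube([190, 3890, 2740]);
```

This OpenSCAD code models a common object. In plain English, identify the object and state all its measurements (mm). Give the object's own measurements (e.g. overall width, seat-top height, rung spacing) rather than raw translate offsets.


A single room: four walls, each 2740 mm tall and 190 mm thick, enclosing an outside footprint 3180×4270 mm (x × y), no floor or roof. The front and back walls (−y and +y sides) run the full x-width; the side walls fit between their inner faces. A door opening 853 mm wide and 1986 mm tall is cut through the front wall from the floor up, its −x edge 1535 mm from the wall's −x end.


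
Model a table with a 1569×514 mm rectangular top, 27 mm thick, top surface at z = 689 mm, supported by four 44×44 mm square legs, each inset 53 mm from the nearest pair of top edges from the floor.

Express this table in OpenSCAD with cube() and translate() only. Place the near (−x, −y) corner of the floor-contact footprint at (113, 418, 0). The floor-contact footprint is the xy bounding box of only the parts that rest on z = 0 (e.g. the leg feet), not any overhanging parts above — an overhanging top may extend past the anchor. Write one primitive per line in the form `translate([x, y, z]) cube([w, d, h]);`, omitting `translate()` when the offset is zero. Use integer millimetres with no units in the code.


translate([60, 365, 662]) cube([1569, 514, 27]);
translate([113, 418, 0]) cube([44, 44, 662]);
translate([1532, 418, 0]) cube([44, 44, 662]);
translate([113, 782, 0]) cube([44, 44, 662]);
translate([1532, 782, 0]) cube([44, 44, 662]);


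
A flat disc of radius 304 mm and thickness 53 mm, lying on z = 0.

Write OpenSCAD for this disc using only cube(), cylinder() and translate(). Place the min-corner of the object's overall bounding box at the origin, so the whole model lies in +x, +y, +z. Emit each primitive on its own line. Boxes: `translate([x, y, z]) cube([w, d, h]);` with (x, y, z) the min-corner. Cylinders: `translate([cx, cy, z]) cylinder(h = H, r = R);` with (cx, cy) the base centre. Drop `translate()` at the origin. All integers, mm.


translate([304, 304, 0]) cylinder(h = 53, r = 304);


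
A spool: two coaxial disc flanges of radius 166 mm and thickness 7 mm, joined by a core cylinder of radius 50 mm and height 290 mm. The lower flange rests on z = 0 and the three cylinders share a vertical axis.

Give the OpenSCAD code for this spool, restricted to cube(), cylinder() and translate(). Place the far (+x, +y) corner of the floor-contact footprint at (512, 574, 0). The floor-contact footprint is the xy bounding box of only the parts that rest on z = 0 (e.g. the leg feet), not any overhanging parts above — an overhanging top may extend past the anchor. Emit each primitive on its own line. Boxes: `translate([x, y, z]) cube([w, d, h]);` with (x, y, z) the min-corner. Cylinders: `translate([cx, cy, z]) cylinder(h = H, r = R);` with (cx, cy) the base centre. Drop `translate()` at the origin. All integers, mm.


translate([346, 408, 0]) cylinder(h = 7, r = 166);
translate([346, 408, 7]) cylinder(h = 290, r = 50);
translate([346, 408, 297]) cylinder(h = 7, r = 166);


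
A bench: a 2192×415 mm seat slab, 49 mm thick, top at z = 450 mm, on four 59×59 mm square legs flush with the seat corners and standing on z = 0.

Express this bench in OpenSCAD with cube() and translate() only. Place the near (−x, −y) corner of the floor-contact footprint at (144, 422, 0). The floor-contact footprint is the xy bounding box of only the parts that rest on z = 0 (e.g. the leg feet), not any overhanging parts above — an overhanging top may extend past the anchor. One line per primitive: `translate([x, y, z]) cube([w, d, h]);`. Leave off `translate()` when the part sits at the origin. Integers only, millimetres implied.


translate([144, 422, 401]) cube([2192, 415, 49]);
translate([144, 422, 0]) cube([59, 59, 401]);
translate([144, 778, 0]) cube([59, 59, 401]);
translate([2277, 422, 0]) cube([59, 59, 401]);
translate([2277, 778, 0]) cube([59, 59, 401]);


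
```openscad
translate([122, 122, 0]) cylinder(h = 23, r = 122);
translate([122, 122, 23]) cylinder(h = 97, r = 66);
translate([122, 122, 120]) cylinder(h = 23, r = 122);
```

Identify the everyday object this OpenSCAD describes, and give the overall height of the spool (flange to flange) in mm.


A spool. The overall height is 143 mm.

Three coaxial cylinders, large–small–large — a spool. Two 23 mm flanges and a 97 mm core give 23 + 97 + 23 = 143 mm.


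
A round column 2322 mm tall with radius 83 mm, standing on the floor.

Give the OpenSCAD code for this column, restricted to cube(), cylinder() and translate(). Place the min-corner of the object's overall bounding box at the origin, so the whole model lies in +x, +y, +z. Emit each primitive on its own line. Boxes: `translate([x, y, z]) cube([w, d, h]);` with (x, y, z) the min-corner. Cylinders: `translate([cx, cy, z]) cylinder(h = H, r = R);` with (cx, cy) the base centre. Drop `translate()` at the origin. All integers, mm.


translate([83, 83, 0]) cylinder(h = 2322, r = 83);


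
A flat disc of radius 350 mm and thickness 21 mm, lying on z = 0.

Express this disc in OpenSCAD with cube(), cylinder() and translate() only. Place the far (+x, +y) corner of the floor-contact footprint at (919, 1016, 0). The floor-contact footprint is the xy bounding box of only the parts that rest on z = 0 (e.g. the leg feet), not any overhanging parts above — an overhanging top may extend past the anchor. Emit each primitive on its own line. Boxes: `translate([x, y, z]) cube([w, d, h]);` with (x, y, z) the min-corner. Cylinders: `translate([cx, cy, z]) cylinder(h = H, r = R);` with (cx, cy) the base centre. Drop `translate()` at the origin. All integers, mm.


translate([569, 666, 0]) cylinder(h = 21, r = 350);


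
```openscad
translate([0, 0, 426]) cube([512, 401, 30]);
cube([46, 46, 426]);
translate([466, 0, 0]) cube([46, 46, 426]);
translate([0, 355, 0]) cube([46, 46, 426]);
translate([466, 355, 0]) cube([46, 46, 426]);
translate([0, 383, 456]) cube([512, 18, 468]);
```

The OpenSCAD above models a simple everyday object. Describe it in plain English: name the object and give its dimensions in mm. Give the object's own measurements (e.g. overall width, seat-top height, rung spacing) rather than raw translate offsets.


A chair. The seat is a 512×401×30 mm slab with its top at z = 456 mm, on four 46×46 mm corner legs (flush with the seat edges, standing on z = 0). A flat backrest 18 mm thick, 468 mm tall, spans the full seat width and rises from the seat top along its +y edge, rear face flush with the rear of the seat.


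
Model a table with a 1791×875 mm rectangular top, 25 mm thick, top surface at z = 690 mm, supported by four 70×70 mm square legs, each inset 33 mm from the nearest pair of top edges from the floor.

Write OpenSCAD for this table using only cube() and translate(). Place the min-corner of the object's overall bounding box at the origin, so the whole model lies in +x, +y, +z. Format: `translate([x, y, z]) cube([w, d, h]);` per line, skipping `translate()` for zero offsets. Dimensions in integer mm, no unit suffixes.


translate([0, 0, 665]) cube([1791, 875, 25]);
translate([33, 33, 0]) cube([70, 70, 665]);
translate([1688, 33, 0]) cube([70, 70, 665]);
translate([33, 772, 0]) cube([70, 70, 665]);
translate([1688, 772, 0]) cube([70, 70, 665]);


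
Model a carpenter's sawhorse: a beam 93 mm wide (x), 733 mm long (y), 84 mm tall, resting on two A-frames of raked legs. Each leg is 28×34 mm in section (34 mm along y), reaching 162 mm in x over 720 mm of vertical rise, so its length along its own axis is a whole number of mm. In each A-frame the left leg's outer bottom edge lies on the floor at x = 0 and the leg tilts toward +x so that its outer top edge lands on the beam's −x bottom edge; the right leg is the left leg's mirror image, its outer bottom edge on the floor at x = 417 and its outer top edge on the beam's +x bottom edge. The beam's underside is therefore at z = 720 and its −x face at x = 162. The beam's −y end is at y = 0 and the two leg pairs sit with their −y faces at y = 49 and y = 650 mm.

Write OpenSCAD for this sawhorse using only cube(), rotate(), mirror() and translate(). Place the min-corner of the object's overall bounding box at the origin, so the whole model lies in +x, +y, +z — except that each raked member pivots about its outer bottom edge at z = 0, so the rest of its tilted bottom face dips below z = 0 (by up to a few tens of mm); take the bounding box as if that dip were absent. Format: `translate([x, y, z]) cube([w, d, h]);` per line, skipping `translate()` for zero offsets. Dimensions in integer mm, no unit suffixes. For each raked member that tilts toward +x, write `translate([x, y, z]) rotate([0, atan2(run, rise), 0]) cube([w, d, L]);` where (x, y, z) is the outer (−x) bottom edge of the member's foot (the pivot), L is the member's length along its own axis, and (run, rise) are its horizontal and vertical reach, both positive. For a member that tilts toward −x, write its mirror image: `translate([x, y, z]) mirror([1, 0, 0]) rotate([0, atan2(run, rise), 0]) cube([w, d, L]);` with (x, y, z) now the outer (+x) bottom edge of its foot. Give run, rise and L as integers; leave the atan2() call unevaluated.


// leg length = √(162² + 720²) = 738
// right-leg outer foot x = 2·162 + 93 = 417
// beam min-corner = (162, 0, 720)
translate([162, 0, 720]) cube([93, 733, 84]);
translate([0, 49, 0]) rotate([0, atan2(162, 720), 0]) cube([28, 34, 738]);
translate([417, 49, 0]) mirror([1, 0, 0]) rotate([0, atan2(162, 720), 0]) cube([28, 34, 738]);
translate([0, 650, 0]) rotate([0, atan2(162, 720), 0]) cube([28, 34, 738]);
translate([417, 650, 0]) mirror([1, 0, 0]) rotate([0, atan2(162, 720), 0]) cube([28, 34, 738]);


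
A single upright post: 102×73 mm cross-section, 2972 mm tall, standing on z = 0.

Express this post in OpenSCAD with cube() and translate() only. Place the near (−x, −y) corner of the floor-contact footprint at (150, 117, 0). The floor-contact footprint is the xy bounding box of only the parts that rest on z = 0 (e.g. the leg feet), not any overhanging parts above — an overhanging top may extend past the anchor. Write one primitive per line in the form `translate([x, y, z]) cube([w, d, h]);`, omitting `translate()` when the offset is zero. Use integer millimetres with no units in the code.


translate([150, 117, 0]) cube([102, 73, 2972]);


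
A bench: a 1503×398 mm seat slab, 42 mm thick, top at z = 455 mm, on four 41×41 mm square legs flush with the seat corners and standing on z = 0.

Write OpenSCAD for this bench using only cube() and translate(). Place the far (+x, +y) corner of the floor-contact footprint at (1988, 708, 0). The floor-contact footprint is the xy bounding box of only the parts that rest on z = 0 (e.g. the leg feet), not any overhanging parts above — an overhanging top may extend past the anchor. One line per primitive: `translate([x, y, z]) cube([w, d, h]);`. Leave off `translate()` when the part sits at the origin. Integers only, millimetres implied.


translate([485, 310, 413]) cube([1503, 398, 42]);
translate([485, 310, 0]) cube([41, 41, 413]);
translate([485, 667, 0]) cube([41, 41, 413]);
translate([1947, 310, 0]) cube([41, 41, 413]);
translate([1947, 667, 0]) cube([41, 41, 413]);


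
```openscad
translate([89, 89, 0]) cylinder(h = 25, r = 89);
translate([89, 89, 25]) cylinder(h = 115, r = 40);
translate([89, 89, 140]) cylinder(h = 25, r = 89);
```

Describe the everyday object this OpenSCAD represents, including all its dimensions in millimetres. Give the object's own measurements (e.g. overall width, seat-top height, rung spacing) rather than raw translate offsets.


A spool: two coaxial disc flanges of radius 89 mm and thickness 25 mm, joined by a core cylinder of radius 40 mm and height 115 mm. The lower flange rests on z = 0 and the three cylinders share a vertical axis.


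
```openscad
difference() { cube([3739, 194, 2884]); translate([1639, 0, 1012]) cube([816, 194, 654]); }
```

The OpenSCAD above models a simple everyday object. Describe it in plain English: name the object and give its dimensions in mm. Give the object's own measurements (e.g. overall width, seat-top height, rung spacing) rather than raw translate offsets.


A wall 3739 mm long (x), 194 mm thick (y), 2884 mm tall, with a rectangular window opening cut through it. The opening is 816 mm wide and 654 mm tall; its sill is at z = 1012 mm and its near (−x) edge is 1639 mm from the wall's −x end. The opening passes through the full wall thickness.


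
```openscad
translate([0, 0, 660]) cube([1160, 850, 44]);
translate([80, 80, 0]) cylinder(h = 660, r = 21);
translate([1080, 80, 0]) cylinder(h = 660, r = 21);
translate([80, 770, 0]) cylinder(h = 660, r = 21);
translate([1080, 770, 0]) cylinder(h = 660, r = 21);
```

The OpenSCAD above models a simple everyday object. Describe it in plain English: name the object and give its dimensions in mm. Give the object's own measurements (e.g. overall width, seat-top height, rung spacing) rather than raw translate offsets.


A rectangular dining table. The top is 1160×850×44 mm with its upper surface at z = 704 mm. It stands on four round legs of 42 mm diameter, each leg's bounding box inset 59 mm from the nearest pair of top edges, running from the floor to the underside of the top.


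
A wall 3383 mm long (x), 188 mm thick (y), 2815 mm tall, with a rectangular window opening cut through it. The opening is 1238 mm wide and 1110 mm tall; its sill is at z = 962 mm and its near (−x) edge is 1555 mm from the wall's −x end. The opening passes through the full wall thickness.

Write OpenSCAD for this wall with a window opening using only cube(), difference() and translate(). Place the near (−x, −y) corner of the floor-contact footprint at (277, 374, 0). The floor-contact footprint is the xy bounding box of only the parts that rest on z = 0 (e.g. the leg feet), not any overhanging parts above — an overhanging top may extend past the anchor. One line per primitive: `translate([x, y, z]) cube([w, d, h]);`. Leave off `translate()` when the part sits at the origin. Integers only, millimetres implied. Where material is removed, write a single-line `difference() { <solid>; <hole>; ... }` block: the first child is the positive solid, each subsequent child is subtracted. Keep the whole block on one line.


difference() { translate([277, 374, 0]) cube([3383, 188, 2815]); translate([1832, 374, 962]) cube([1238, 188, 1110]); }


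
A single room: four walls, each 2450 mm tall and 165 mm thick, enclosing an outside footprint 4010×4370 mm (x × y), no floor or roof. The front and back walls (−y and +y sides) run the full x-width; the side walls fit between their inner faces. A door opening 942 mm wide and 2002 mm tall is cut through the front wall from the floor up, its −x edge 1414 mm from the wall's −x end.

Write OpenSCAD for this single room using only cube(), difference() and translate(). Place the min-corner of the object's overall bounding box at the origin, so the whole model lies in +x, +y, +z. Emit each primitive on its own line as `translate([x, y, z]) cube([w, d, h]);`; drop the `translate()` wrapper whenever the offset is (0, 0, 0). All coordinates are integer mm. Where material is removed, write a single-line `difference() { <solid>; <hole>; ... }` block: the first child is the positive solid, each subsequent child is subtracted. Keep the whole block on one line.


difference() { cube([4010, 165, 2450]); translate([1414, 0, 0]) cube([942, 165, 2002]); }
translate([0, 4205, 0]) cube([4010, 165, 2450]);
translate([0, 165, 0]) cube([165, 4040, 2450]);
translate([3845, 165, 0]) cube([165, 4040, 2450]);


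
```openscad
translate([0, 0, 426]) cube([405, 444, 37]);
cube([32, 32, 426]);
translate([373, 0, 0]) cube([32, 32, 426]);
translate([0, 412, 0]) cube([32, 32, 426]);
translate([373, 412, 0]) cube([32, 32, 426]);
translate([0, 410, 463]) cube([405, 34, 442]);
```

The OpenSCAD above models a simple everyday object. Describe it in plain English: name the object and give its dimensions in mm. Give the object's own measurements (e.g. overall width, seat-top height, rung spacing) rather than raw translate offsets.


A chair. The seat is a 405×444×37 mm slab with its top at z = 463 mm, on four 32×32 mm corner legs (flush with the seat edges, standing on z = 0). A flat backrest 34 mm thick, 442 mm tall, spans the full seat width and rises from the seat top along its +y edge, rear face flush with the rear of the seat.


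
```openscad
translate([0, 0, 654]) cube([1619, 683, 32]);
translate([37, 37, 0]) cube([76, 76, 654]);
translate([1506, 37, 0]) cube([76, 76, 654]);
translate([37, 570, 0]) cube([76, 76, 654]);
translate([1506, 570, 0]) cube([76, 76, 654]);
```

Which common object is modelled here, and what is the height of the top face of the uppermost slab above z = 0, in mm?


A table. The table height is 686 mm.

A 1619×683×32 slab sits at z = 654 on four 76 mm square posts — a table. The top surface is at 654 + 32 = 686 mm.


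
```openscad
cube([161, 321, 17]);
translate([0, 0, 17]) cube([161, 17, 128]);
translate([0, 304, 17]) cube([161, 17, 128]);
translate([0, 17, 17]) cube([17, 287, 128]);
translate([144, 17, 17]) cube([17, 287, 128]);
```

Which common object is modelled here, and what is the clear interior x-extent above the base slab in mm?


An open box. The internal width is 127 mm.

A 161×321 base slab with four walls standing on it — an open box. The base is 161 mm wide and the walls are 17 mm thick, so the internal width is 161 − 2 × 17 = 127 mm.


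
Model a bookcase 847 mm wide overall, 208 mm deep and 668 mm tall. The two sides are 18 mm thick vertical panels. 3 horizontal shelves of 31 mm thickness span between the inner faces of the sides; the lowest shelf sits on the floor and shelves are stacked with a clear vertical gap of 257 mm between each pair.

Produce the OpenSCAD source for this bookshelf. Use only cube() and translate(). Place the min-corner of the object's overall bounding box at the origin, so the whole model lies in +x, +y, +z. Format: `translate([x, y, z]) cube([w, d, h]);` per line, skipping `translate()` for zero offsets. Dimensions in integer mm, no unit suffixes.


cube([18, 208, 668]);
translate([829, 0, 0]) cube([18, 208, 668]);
translate([18, 0, 0]) cube([811, 208, 31]);
translate([18, 0, 288]) cube([811, 208, 31]);
translate([18, 0, 576]) cube([811, 208, 31]);


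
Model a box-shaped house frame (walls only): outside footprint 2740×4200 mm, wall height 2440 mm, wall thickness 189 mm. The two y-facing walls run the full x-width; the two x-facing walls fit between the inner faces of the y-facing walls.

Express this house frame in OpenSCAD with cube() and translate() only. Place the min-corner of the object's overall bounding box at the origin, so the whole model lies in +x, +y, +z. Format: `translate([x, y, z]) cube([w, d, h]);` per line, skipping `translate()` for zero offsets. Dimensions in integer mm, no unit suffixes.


cube([2740, 189, 2440]);
translate([0, 4011, 0]) cube([2740, 189, 2440]);
translate([0, 189, 0]) cube([189, 3822, 2440]);
translate([2551, 189, 0]) cube([189, 3822, 2440]);


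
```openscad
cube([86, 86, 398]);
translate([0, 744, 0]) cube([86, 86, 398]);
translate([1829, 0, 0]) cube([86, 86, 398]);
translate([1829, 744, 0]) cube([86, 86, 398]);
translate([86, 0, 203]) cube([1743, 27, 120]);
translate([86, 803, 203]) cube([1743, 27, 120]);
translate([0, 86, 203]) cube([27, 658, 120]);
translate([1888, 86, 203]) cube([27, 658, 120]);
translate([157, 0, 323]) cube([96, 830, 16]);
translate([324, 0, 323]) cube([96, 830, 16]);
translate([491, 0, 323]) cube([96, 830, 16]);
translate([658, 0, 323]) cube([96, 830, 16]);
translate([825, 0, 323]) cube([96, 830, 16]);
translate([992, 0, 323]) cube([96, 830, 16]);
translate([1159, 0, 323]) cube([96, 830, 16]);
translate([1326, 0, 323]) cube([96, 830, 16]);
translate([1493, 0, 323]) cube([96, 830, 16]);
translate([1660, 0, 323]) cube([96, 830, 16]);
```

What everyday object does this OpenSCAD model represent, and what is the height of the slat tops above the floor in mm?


A bed frame. The slat-top height is 339 mm.

Four posts, four rails, and a row of slats — a bed frame. Slats sit on the rails at z = 203 + 120 = 323; with slat thickness 16, the top is 339 mm.


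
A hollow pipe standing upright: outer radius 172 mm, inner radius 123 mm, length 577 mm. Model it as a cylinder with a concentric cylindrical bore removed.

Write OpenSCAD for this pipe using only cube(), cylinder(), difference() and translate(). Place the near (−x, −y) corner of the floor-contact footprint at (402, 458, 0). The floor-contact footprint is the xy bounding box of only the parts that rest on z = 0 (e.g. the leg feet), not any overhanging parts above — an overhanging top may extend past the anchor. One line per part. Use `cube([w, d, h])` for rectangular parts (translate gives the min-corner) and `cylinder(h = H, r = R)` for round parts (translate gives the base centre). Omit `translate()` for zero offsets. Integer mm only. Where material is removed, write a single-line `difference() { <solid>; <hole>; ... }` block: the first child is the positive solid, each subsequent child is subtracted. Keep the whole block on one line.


difference() { translate([574, 630, 0]) cylinder(h = 577, r = 172); translate([574, 630, 0]) cylinder(h = 577, r = 123); }


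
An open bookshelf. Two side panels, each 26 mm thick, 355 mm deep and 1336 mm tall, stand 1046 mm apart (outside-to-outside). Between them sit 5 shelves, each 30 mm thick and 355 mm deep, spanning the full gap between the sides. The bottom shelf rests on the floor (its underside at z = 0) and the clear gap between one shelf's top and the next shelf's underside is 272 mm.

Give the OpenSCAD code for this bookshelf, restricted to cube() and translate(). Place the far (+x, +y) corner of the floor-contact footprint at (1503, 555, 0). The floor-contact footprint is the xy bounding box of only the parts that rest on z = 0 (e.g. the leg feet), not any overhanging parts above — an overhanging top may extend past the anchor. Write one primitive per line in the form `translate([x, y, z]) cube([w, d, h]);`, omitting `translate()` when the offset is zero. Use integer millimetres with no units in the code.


translate([457, 200, 0]) cube([26, 355, 1336]);
translate([1477, 200, 0]) cube([26, 355, 1336]);
translate([483, 200, 0]) cube([994, 355, 30]);
translate([483, 200, 302]) cube([994, 355, 30]);
translate([483, 200, 604]) cube([994, 355, 30]);
translate([483, 200, 906]) cube([994, 355, 30]);
translate([483, 200, 1208]) cube([994, 355, 30]);


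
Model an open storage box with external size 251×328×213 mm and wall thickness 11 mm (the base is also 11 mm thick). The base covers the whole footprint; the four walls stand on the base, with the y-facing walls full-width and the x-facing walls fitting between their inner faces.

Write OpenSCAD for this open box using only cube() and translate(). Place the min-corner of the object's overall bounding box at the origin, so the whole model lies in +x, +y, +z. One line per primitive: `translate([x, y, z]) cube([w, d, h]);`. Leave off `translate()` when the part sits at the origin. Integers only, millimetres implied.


cube([251, 328, 11]);
translate([0, 0, 11]) cube([251, 11, 202]);
translate([0, 317, 11]) cube([251, 11, 202]);
translate([0, 11, 11]) cube([11, 306, 202]);
translate([240, 11, 11]) cube([11, 306, 202]);


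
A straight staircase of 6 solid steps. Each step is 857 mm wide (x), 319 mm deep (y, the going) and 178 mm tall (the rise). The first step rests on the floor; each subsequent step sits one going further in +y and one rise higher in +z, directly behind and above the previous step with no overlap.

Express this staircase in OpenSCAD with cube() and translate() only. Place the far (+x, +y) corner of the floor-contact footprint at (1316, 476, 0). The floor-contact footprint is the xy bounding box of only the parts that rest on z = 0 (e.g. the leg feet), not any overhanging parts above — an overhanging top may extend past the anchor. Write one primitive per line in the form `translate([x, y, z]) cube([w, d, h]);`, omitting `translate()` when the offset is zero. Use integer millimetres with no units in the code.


translate([459, 157, 0]) cube([857, 319, 178]);
translate([459, 476, 178]) cube([857, 319, 178]);
translate([459, 795, 356]) cube([857, 319, 178]);
translate([459, 1114, 534]) cube([857, 319, 178]);
translate([459, 1433, 712]) cube([857, 319, 178]);
translate([459, 1752, 890]) cube([857, 319, 178]);


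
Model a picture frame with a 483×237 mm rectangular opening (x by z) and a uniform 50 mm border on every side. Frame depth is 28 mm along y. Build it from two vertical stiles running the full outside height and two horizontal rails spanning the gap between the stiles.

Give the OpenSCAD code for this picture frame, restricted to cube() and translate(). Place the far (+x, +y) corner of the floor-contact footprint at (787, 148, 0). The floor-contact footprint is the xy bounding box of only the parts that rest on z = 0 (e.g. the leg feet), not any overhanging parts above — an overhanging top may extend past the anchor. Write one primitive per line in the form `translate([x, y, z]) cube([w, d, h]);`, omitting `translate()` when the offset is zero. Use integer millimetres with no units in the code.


translate([204, 120, 0]) cube([50, 28, 337]);
translate([737, 120, 0]) cube([50, 28, 337]);
translate([254, 120, 0]) cube([483, 28, 50]);
translate([254, 120, 287]) cube([483, 28, 50]);


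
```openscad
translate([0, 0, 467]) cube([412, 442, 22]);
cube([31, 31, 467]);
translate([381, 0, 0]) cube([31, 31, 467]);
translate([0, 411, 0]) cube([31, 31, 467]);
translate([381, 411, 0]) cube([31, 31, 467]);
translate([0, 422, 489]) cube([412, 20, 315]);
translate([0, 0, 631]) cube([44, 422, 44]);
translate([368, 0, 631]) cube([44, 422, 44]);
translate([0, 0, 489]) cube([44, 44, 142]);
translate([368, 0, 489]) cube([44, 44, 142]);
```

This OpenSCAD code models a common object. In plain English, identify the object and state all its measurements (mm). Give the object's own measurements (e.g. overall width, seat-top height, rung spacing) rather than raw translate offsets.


A chair. The seat is a 412×442×22 mm slab with its top at z = 489 mm, on four 31×31 mm corner legs (flush with the seat edges, standing on z = 0). A flat backrest 20 mm thick, 315 mm tall, spans the full seat width and rises from the seat top along its +y edge, rear face flush with the rear of the seat. Two armrests of 44×44 mm section run along each side from the seat's front edge to the front of the backrest, top faces 186 mm above the seat top and outer faces flush with the seat's x-edges; a 44×44 mm post under the front of each armrest stands on the seat at the front corner.


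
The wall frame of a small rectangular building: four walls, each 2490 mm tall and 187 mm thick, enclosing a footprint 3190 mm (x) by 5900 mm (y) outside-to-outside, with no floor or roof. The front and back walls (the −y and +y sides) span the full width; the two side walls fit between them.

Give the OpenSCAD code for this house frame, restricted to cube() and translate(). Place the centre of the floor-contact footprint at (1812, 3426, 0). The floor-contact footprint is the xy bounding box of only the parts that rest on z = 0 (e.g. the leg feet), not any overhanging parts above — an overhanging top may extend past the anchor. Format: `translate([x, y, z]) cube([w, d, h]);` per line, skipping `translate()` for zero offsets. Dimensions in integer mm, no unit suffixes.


translate([217, 476, 0]) cube([3190, 187, 2490]);
translate([217, 6189, 0]) cube([3190, 187, 2490]);
translate([217, 663, 0]) cube([187, 5526, 2490]);
translate([3220, 663, 0]) cube([187, 5526, 2490]);


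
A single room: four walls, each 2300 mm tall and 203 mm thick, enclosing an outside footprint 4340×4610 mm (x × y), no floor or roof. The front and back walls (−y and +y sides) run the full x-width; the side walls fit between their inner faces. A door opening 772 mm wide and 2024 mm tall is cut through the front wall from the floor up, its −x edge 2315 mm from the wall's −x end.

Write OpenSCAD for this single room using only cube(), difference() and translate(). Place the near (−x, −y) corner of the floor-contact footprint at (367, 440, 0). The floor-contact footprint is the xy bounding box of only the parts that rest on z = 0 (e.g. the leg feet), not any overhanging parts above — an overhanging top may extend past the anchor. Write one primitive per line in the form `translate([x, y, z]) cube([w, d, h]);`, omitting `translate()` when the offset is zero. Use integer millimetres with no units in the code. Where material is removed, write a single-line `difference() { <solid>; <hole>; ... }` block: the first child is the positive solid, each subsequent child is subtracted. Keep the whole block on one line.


difference() { translate([367, 440, 0]) cube([4340, 203, 2300]); translate([2682, 440, 0]) cube([772, 203, 2024]); }
translate([367, 4847, 0]) cube([4340, 203, 2300]);
translate([367, 643, 0]) cube([203, 4204, 2300]);
translate([4504, 643, 0]) cube([203, 4204, 2300]);


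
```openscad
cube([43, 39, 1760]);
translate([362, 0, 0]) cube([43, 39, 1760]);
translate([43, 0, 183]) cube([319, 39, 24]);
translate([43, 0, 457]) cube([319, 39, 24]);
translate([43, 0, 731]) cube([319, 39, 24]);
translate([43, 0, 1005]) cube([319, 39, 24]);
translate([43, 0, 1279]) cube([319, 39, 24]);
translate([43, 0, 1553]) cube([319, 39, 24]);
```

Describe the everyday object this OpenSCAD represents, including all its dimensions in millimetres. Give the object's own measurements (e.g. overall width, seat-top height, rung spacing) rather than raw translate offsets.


A straight ladder. Two 43×39 mm vertical rails, 1760 mm tall, stand 405 mm apart (outside-to-outside) with their front faces coplanar on the −y side. 6 rungs, each 39 mm deep and 24 mm tall, span between the inner faces of the rails, front faces flush with the rails. The lowest rung's underside is at z = 183 mm and rungs are spaced 274 mm apart (underside to underside).


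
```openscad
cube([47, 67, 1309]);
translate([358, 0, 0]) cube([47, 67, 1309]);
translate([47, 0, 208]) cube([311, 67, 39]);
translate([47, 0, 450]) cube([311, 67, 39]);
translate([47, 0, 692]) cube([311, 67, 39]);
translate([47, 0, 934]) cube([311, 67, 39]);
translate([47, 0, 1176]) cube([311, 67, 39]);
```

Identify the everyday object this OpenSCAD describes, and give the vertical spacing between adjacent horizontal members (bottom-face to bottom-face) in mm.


A ladder. The rung spacing is 242 mm.

Two tall 47×67 posts with 5 short bars between them — a ladder. Adjacent rungs sit at z = 208 and z = 450, so the spacing is 450 − 208 = 242 mm.


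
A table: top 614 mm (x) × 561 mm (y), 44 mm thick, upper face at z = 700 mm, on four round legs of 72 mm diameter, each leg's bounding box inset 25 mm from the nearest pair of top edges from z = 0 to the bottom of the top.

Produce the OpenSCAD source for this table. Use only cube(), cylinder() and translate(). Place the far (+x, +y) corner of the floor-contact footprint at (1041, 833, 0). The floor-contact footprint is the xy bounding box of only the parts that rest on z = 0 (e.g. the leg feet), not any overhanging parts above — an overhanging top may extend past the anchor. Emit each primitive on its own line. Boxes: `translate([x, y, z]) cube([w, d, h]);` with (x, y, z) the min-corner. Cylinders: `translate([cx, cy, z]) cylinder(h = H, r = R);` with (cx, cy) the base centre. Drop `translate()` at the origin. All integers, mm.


translate([452, 297, 656]) cube([614, 561, 44]);
translate([513, 358, 0]) cylinder(h = 656, r = 36);
translate([1005, 358, 0]) cylinder(h = 656, r = 36);
translate([513, 797, 0]) cylinder(h = 656, r = 36);
translate([1005, 797, 0]) cylinder(h = 656, r = 36);


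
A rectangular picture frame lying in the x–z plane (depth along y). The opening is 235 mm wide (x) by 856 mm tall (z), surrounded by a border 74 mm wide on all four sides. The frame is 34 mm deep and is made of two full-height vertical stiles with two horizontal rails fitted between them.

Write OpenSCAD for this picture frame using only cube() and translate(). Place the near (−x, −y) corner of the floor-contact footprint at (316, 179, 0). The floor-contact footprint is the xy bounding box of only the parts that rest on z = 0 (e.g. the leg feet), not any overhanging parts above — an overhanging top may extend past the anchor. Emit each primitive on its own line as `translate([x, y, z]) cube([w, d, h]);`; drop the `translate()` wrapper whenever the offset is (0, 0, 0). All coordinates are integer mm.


translate([316, 179, 0]) cube([74, 34, 1004]);
translate([625, 179, 0]) cube([74, 34, 1004]);
translate([390, 179, 0]) cube([235, 34, 74]);
translate([390, 179, 930]) cube([235, 34, 74]);


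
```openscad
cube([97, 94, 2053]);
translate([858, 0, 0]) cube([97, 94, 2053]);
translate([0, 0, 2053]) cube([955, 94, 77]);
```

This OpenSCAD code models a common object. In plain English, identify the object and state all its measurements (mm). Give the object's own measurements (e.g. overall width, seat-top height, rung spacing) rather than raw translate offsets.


A door frame. The clear opening is 761 mm wide and 2053 mm high. Two 97 mm wide jambs, 94 mm deep, stand either side of the opening from the floor to the top of the opening. A 77 mm thick head sits across the top of both jambs, spanning the full outside width of the frame.


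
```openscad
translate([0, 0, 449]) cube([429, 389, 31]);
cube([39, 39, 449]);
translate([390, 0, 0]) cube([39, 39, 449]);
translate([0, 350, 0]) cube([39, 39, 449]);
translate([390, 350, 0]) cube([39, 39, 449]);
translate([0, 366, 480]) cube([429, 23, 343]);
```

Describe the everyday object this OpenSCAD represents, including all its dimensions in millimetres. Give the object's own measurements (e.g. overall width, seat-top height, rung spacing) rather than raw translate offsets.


A chair. The seat is a 429×389×31 mm slab with its top at z = 480 mm, on four 39×39 mm corner legs (flush with the seat edges, standing on z = 0). A flat backrest 23 mm thick, 343 mm tall, spans the full seat width and rises from the seat top along its +y edge, rear face flush with the rear of the seat.
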